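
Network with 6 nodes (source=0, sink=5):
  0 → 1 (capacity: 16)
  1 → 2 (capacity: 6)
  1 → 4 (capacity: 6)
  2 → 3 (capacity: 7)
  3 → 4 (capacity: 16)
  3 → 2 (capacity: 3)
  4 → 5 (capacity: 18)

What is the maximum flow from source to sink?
Maximum flow = 12

Max flow: 12

Flow assignment:
  0 → 1: 12/16
  1 → 2: 6/6
  1 → 4: 6/6
  2 → 3: 6/7
  3 → 4: 6/16
  4 → 5: 12/18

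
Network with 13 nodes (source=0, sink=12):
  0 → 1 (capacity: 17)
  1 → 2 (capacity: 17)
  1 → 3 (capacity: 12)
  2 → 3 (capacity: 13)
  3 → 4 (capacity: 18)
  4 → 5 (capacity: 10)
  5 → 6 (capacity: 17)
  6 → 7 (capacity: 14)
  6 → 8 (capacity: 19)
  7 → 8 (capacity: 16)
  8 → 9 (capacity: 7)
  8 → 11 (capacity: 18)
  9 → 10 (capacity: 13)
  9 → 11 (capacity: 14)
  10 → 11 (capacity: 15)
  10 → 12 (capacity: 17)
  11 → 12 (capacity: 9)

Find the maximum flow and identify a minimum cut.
Max flow = 10, Min cut edges: (4,5)

Maximum flow: 10
Minimum cut: (4,5)
Partition: S = [0, 1, 2, 3, 4], T = [5, 6, 7, 8, 9, 10, 11, 12]

Max-flow min-cut theorem verified: both equal 10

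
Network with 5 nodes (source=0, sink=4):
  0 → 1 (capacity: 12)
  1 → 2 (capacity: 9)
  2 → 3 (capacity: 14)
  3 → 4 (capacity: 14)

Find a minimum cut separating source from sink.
Min cut value = 9, edges: (1,2)

Min cut value: 9
Partition: S = [0, 1], T = [2, 3, 4]
Cut edges: (1,2)

By max-flow min-cut theorem, max flow = min cut = 9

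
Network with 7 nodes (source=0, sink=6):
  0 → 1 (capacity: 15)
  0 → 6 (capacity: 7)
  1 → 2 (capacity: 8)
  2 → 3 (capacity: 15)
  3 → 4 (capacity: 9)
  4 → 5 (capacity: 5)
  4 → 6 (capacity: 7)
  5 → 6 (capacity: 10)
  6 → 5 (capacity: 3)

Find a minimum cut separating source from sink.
Min cut value = 15, edges: (0,6), (1,2)

Min cut value: 15
Partition: S = [0, 1], T = [2, 3, 4, 5, 6]
Cut edges: (0,6), (1,2)

By max-flow min-cut theorem, max flow = min cut = 15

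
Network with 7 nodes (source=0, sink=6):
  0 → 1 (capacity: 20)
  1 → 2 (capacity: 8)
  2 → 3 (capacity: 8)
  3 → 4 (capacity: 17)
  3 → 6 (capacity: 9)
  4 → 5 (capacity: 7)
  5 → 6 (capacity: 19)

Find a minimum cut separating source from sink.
Min cut value = 8, edges: (2,3)

Min cut value: 8
Partition: S = [0, 1, 2], T = [3, 4, 5, 6]
Cut edges: (2,3)

By max-flow min-cut theorem, max flow = min cut = 8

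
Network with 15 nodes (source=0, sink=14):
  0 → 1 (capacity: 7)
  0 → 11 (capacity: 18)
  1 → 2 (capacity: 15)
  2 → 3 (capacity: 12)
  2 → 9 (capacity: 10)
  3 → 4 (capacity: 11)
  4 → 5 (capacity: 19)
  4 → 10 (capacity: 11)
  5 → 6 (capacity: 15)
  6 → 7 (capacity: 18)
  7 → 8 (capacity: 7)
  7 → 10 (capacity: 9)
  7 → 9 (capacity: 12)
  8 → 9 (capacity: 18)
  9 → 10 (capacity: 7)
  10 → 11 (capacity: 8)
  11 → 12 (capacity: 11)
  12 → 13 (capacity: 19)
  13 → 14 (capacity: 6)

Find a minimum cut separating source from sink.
Min cut value = 6, edges: (13,14)

Min cut value: 6
Partition: S = [0, 1, 2, 3, 4, 5, 6, 7, 8, 9, 10, 11, 12, 13], T = [14]
Cut edges: (13,14)

By max-flow min-cut theorem, max flow = min cut = 6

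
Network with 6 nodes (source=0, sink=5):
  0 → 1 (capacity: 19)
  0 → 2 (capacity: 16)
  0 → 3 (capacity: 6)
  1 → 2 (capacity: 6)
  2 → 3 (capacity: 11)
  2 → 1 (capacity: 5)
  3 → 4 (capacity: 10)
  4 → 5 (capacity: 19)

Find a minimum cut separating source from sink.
Min cut value = 10, edges: (3,4)

Min cut value: 10
Partition: S = [0, 1, 2, 3], T = [4, 5]
Cut edges: (3,4)

By max-flow min-cut theorem, max flow = min cut = 10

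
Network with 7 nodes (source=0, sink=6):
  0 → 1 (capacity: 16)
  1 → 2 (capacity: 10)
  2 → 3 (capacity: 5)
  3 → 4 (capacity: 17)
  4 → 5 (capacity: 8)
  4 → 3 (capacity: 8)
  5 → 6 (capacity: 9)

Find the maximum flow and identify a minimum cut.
Max flow = 5, Min cut edges: (2,3)

Maximum flow: 5
Minimum cut: (2,3)
Partition: S = [0, 1, 2], T = [3, 4, 5, 6]

Max-flow min-cut theorem verified: both equal 5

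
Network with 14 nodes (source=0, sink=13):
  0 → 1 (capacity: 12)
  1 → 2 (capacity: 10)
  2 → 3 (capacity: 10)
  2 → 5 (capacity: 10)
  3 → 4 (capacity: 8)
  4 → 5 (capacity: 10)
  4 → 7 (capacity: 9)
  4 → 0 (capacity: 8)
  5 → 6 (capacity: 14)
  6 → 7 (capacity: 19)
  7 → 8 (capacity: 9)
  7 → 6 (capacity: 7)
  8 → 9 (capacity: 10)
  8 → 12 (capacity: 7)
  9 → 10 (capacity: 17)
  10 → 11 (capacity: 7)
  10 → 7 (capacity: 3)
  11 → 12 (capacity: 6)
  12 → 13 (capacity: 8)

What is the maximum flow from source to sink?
Maximum flow = 8

Max flow: 8

Flow assignment:
  0 → 1: 10/12
  1 → 2: 10/10
  2 → 3: 8/10
  2 → 5: 2/10
  3 → 4: 8/8
  4 → 7: 6/9
  4 → 0: 2/8
  5 → 6: 2/14
  6 → 7: 2/19
  7 → 8: 9/9
  8 → 9: 2/10
  8 → 12: 7/7
  9 → 10: 2/17
  10 → 11: 1/7
  10 → 7: 1/3
  11 → 12: 1/6
  12 → 13: 8/8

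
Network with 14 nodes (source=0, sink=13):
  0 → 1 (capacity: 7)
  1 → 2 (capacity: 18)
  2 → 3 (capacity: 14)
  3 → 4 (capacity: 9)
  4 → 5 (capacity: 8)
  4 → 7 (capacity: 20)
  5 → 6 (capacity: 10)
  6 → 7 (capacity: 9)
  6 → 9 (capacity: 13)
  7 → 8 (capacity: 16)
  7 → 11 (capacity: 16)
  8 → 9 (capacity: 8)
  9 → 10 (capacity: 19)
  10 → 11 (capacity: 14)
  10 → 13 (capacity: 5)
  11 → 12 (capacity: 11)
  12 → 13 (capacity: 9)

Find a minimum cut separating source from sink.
Min cut value = 7, edges: (0,1)

Min cut value: 7
Partition: S = [0], T = [1, 2, 3, 4, 5, 6, 7, 8, 9, 10, 11, 12, 13]
Cut edges: (0,1)

By max-flow min-cut theorem, max flow = min cut = 7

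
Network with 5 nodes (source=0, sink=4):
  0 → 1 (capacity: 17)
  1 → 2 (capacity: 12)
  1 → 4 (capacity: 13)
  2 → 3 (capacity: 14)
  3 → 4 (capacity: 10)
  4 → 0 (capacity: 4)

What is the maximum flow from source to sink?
Maximum flow = 17

Max flow: 17

Flow assignment:
  0 → 1: 17/17
  1 → 2: 4/12
  1 → 4: 13/13
  2 → 3: 4/14
  3 → 4: 4/10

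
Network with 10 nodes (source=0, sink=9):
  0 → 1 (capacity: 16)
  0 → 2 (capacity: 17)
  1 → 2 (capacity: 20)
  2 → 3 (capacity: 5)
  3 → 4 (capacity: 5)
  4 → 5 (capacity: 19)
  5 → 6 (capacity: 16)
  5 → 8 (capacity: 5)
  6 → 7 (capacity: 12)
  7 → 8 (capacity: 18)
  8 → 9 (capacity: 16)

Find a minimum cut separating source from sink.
Min cut value = 5, edges: (3,4)

Min cut value: 5
Partition: S = [0, 1, 2, 3], T = [4, 5, 6, 7, 8, 9]
Cut edges: (3,4)

By max-flow min-cut theorem, max flow = min cut = 5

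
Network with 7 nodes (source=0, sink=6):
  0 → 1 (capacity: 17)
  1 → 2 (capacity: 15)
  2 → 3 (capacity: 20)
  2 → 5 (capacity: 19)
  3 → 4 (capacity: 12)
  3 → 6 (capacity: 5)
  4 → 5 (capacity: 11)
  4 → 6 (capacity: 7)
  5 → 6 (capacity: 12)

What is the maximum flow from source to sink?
Maximum flow = 15

Max flow: 15

Flow assignment:
  0 → 1: 15/17
  1 → 2: 15/15
  2 → 3: 15/20
  3 → 4: 10/12
  3 → 6: 5/5
  4 → 5: 3/11
  4 → 6: 7/7
  5 → 6: 3/12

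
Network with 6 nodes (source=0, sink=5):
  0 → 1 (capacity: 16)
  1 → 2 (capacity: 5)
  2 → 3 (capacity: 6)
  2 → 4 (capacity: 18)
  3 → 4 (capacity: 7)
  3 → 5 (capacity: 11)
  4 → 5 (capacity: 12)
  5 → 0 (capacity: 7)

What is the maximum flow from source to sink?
Maximum flow = 5

Max flow: 5

Flow assignment:
  0 → 1: 5/16
  1 → 2: 5/5
  2 → 3: 5/6
  3 → 5: 5/11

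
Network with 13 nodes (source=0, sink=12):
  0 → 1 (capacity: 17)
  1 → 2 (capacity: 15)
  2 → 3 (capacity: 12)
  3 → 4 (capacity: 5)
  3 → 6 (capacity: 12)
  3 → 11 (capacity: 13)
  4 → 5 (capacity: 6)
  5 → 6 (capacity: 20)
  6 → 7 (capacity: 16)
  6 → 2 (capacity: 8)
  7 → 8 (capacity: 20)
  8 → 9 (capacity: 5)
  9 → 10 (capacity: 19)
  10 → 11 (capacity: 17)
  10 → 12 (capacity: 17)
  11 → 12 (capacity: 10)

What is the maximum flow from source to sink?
Maximum flow = 12

Max flow: 12

Flow assignment:
  0 → 1: 12/17
  1 → 2: 12/15
  2 → 3: 12/12
  3 → 6: 2/12
  3 → 11: 10/13
  6 → 7: 2/16
  7 → 8: 2/20
  8 → 9: 2/5
  9 → 10: 2/19
  10 → 12: 2/17
  11 → 12: 10/10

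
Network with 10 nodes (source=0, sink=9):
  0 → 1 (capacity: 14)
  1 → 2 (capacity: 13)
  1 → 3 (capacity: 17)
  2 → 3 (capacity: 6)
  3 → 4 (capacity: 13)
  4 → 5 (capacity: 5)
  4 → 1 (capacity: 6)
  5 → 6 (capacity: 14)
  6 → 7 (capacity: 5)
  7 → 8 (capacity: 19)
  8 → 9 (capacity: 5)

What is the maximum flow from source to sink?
Maximum flow = 5

Max flow: 5

Flow assignment:
  0 → 1: 5/14
  1 → 3: 11/17
  3 → 4: 11/13
  4 → 5: 5/5
  4 → 1: 6/6
  5 → 6: 5/14
  6 → 7: 5/5
  7 → 8: 5/19
  8 → 9: 5/5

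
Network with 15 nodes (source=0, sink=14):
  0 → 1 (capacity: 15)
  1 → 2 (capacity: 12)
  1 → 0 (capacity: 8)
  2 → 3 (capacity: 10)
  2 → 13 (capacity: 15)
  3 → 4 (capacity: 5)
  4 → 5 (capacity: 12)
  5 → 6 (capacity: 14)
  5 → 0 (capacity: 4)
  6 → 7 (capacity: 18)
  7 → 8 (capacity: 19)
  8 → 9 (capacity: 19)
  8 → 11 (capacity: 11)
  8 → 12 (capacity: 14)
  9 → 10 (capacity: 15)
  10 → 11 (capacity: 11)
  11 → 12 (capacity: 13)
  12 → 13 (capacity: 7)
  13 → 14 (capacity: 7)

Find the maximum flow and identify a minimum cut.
Max flow = 7, Min cut edges: (13,14)

Maximum flow: 7
Minimum cut: (13,14)
Partition: S = [0, 1, 2, 3, 4, 5, 6, 7, 8, 9, 10, 11, 12, 13], T = [14]

Max-flow min-cut theorem verified: both equal 7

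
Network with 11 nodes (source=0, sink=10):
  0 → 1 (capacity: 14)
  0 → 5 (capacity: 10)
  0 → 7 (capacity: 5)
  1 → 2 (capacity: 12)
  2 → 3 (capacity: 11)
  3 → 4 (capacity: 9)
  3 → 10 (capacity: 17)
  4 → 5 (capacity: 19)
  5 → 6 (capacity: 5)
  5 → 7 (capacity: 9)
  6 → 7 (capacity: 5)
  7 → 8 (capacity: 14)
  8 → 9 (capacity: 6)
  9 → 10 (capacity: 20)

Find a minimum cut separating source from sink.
Min cut value = 17, edges: (2,3), (8,9)

Min cut value: 17
Partition: S = [0, 1, 2, 4, 5, 6, 7, 8], T = [3, 9, 10]
Cut edges: (2,3), (8,9)

By max-flow min-cut theorem, max flow = min cut = 17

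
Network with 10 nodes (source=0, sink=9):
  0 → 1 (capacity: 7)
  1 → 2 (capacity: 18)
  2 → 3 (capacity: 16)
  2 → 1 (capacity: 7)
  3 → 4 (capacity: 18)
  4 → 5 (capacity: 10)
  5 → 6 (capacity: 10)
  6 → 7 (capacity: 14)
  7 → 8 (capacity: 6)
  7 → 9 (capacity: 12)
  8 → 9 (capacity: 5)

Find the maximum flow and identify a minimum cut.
Max flow = 7, Min cut edges: (0,1)

Maximum flow: 7
Minimum cut: (0,1)
Partition: S = [0], T = [1, 2, 3, 4, 5, 6, 7, 8, 9]

Max-flow min-cut theorem verified: both equal 7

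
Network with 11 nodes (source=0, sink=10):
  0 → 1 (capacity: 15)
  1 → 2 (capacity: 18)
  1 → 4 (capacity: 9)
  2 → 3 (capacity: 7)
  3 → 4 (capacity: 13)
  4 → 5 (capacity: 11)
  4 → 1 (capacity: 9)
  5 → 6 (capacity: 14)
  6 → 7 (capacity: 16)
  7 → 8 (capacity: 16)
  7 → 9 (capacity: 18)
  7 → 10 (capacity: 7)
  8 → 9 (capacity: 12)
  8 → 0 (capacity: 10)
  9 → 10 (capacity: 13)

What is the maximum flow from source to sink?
Maximum flow = 11

Max flow: 11

Flow assignment:
  0 → 1: 11/15
  1 → 2: 6/18
  1 → 4: 5/9
  2 → 3: 6/7
  3 → 4: 6/13
  4 → 5: 11/11
  5 → 6: 11/14
  6 → 7: 11/16
  7 → 9: 4/18
  7 → 10: 7/7
  9 → 10: 4/13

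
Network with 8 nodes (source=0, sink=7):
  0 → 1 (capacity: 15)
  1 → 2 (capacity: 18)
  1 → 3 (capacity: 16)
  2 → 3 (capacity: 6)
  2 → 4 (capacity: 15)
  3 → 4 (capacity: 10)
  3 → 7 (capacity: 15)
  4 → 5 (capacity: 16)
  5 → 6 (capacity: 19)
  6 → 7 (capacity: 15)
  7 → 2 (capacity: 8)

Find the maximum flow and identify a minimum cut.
Max flow = 15, Min cut edges: (0,1)

Maximum flow: 15
Minimum cut: (0,1)
Partition: S = [0], T = [1, 2, 3, 4, 5, 6, 7]

Max-flow min-cut theorem verified: both equal 15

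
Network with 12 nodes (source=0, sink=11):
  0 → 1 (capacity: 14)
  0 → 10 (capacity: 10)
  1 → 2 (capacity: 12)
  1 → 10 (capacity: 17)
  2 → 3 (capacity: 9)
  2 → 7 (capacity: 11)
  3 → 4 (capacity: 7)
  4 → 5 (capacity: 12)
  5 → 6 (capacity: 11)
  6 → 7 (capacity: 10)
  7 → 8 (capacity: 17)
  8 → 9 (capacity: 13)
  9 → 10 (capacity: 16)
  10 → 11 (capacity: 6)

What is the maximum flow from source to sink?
Maximum flow = 6

Max flow: 6

Flow assignment:
  0 → 10: 6/10
  10 → 11: 6/6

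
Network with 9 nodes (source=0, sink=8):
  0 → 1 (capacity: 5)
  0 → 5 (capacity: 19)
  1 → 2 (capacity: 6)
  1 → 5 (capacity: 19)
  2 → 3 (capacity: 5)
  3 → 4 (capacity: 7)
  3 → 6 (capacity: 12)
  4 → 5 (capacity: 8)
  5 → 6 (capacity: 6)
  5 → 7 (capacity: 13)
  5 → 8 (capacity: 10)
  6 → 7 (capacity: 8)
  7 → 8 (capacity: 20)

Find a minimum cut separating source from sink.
Min cut value = 24, edges: (0,1), (0,5)

Min cut value: 24
Partition: S = [0], T = [1, 2, 3, 4, 5, 6, 7, 8]
Cut edges: (0,1), (0,5)

By max-flow min-cut theorem, max flow = min cut = 24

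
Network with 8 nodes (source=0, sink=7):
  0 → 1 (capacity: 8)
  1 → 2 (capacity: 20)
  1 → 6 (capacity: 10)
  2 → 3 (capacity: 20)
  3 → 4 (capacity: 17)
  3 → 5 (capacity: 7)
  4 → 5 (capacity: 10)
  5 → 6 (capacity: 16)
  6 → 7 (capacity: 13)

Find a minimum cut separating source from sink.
Min cut value = 8, edges: (0,1)

Min cut value: 8
Partition: S = [0], T = [1, 2, 3, 4, 5, 6, 7]
Cut edges: (0,1)

By max-flow min-cut theorem, max flow = min cut = 8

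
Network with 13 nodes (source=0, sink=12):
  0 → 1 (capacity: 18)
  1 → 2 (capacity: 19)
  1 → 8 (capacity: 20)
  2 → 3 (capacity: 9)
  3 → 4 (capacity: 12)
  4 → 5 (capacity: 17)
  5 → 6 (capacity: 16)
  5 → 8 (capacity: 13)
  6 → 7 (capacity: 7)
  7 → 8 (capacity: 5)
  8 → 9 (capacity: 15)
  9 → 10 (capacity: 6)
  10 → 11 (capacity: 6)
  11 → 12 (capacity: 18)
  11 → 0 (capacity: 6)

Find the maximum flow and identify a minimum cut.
Max flow = 6, Min cut edges: (10,11)

Maximum flow: 6
Minimum cut: (10,11)
Partition: S = [0, 1, 2, 3, 4, 5, 6, 7, 8, 9, 10], T = [11, 12]

Max-flow min-cut theorem verified: both equal 6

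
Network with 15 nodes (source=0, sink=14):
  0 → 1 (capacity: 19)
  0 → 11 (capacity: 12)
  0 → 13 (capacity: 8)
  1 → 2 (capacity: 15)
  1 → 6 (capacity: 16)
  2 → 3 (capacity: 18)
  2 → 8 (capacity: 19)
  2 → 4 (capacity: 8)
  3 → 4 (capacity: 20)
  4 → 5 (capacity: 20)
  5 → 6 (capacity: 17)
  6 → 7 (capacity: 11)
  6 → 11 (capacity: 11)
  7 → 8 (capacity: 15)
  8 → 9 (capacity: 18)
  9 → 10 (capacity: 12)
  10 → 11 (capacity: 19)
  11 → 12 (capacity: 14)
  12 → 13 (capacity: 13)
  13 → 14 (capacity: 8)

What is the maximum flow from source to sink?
Maximum flow = 8

Max flow: 8

Flow assignment:
  0 → 13: 8/8
  13 → 14: 8/8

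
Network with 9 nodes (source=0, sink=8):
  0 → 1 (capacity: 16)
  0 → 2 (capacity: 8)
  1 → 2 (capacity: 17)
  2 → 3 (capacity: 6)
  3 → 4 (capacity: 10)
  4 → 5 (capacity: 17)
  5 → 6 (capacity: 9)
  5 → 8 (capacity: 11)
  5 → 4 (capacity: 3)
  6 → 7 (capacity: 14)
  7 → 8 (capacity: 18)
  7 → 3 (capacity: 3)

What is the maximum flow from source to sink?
Maximum flow = 6

Max flow: 6

Flow assignment:
  0 → 2: 6/8
  2 → 3: 6/6
  3 → 4: 6/10
  4 → 5: 6/17
  5 → 8: 6/11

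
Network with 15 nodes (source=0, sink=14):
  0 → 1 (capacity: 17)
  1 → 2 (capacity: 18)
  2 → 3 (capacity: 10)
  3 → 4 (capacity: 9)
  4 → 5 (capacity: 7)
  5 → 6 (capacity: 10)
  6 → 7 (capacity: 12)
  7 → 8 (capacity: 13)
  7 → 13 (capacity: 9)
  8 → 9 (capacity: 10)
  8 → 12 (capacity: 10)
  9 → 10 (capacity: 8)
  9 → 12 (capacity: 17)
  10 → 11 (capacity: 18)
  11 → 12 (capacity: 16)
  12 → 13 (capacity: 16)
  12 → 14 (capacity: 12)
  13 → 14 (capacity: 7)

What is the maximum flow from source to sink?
Maximum flow = 7

Max flow: 7

Flow assignment:
  0 → 1: 7/17
  1 → 2: 7/18
  2 → 3: 7/10
  3 → 4: 7/9
  4 → 5: 7/7
  5 → 6: 7/10
  6 → 7: 7/12
  7 → 13: 7/9
  13 → 14: 7/7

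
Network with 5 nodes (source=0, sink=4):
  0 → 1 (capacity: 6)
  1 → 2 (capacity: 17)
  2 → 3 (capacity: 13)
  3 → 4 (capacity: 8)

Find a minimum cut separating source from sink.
Min cut value = 6, edges: (0,1)

Min cut value: 6
Partition: S = [0], T = [1, 2, 3, 4]
Cut edges: (0,1)

By max-flow min-cut theorem, max flow = min cut = 6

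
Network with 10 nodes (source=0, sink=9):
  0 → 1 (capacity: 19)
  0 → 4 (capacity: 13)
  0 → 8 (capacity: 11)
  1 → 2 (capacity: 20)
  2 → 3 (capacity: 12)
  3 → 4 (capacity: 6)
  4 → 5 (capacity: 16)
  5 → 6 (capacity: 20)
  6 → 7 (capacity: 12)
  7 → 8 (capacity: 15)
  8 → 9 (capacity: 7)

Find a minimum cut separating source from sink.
Min cut value = 7, edges: (8,9)

Min cut value: 7
Partition: S = [0, 1, 2, 3, 4, 5, 6, 7, 8], T = [9]
Cut edges: (8,9)

By max-flow min-cut theorem, max flow = min cut = 7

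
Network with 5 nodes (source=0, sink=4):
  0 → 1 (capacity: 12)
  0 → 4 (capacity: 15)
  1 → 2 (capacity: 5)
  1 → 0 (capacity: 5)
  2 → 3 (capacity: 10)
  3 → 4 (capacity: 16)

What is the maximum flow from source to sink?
Maximum flow = 20

Max flow: 20

Flow assignment:
  0 → 1: 5/12
  0 → 4: 15/15
  1 → 2: 5/5
  2 → 3: 5/10
  3 → 4: 5/16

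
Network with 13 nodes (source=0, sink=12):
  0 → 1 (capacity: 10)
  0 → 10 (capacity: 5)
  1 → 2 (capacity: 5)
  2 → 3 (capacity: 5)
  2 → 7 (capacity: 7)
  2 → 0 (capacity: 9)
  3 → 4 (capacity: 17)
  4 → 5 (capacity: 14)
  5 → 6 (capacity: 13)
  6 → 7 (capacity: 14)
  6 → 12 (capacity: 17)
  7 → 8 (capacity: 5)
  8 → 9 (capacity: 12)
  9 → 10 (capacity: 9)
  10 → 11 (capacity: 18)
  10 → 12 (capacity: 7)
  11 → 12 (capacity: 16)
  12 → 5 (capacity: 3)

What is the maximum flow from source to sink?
Maximum flow = 10

Max flow: 10

Flow assignment:
  0 → 1: 5/10
  0 → 10: 5/5
  1 → 2: 5/5
  2 → 3: 5/5
  3 → 4: 5/17
  4 → 5: 5/14
  5 → 6: 5/13
  6 → 12: 5/17
  10 → 12: 5/7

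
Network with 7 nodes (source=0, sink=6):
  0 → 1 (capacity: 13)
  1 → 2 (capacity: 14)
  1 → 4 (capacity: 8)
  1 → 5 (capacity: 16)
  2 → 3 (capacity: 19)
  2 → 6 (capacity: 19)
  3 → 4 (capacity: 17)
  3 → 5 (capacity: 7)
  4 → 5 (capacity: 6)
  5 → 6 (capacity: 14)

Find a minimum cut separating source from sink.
Min cut value = 13, edges: (0,1)

Min cut value: 13
Partition: S = [0], T = [1, 2, 3, 4, 5, 6]
Cut edges: (0,1)

By max-flow min-cut theorem, max flow = min cut = 13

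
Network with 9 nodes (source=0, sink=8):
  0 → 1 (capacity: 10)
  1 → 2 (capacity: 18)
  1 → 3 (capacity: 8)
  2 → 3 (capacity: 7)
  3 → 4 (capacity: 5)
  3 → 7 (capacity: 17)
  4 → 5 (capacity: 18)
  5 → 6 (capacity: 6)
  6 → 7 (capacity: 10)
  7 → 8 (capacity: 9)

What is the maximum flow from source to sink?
Maximum flow = 9

Max flow: 9

Flow assignment:
  0 → 1: 9/10
  1 → 2: 2/18
  1 → 3: 7/8
  2 → 3: 2/7
  3 → 7: 9/17
  7 → 8: 9/9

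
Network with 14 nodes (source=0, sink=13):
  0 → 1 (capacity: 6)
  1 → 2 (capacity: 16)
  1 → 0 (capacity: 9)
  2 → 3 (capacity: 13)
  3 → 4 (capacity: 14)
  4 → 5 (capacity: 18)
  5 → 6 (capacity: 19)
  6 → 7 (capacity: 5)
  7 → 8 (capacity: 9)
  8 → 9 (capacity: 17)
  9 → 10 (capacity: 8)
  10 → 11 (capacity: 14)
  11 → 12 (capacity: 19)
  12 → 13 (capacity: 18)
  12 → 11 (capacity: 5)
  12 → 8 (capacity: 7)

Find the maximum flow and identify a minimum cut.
Max flow = 5, Min cut edges: (6,7)

Maximum flow: 5
Minimum cut: (6,7)
Partition: S = [0, 1, 2, 3, 4, 5, 6], T = [7, 8, 9, 10, 11, 12, 13]

Max-flow min-cut theorem verified: both equal 5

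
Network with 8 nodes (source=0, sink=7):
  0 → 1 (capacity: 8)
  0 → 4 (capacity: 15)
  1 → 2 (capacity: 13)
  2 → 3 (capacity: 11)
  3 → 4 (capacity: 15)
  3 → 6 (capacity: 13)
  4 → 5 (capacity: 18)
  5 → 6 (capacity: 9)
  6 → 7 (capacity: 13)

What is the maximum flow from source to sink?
Maximum flow = 13

Max flow: 13

Flow assignment:
  0 → 1: 8/8
  0 → 4: 5/15
  1 → 2: 8/13
  2 → 3: 8/11
  3 → 4: 4/15
  3 → 6: 4/13
  4 → 5: 9/18
  5 → 6: 9/9
  6 → 7: 13/13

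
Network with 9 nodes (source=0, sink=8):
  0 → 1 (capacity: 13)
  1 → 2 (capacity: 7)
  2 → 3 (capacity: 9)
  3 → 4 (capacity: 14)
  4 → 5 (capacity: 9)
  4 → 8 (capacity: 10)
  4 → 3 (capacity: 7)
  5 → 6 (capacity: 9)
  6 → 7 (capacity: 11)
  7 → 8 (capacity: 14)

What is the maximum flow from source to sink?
Maximum flow = 7

Max flow: 7

Flow assignment:
  0 → 1: 7/13
  1 → 2: 7/7
  2 → 3: 7/9
  3 → 4: 7/14
  4 → 8: 7/10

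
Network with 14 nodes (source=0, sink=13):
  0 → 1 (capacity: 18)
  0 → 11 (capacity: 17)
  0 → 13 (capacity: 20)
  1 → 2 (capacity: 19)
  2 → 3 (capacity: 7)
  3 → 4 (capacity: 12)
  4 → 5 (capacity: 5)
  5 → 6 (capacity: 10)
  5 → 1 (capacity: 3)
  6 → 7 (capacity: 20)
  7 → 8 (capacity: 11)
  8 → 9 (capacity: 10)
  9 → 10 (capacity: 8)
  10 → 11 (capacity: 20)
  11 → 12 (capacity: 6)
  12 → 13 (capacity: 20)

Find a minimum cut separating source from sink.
Min cut value = 26, edges: (0,13), (11,12)

Min cut value: 26
Partition: S = [0, 1, 2, 3, 4, 5, 6, 7, 8, 9, 10, 11], T = [12, 13]
Cut edges: (0,13), (11,12)

By max-flow min-cut theorem, max flow = min cut = 26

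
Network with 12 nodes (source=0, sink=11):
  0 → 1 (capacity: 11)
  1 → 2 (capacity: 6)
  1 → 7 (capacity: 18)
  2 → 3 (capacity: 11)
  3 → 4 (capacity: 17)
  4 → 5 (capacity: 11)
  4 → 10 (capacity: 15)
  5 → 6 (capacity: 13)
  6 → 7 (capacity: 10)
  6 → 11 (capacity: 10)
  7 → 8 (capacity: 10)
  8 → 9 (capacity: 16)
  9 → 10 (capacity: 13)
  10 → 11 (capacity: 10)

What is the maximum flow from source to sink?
Maximum flow = 11

Max flow: 11

Flow assignment:
  0 → 1: 11/11
  1 → 2: 6/6
  1 → 7: 5/18
  2 → 3: 6/11
  3 → 4: 6/17
  4 → 5: 1/11
  4 → 10: 5/15
  5 → 6: 1/13
  6 → 11: 1/10
  7 → 8: 5/10
  8 → 9: 5/16
  9 → 10: 5/13
  10 → 11: 10/10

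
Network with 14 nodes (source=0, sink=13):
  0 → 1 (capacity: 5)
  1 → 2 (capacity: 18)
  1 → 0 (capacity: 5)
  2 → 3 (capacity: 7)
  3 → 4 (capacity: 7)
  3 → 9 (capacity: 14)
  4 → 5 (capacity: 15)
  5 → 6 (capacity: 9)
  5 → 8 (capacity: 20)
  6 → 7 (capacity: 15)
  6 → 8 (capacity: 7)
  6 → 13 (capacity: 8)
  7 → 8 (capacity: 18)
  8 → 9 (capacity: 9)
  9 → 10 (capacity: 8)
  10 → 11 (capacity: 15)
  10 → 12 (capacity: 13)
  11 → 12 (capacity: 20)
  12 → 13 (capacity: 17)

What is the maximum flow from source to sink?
Maximum flow = 5

Max flow: 5

Flow assignment:
  0 → 1: 5/5
  1 → 2: 5/18
  2 → 3: 5/7
  3 → 4: 5/7
  4 → 5: 5/15
  5 → 6: 5/9
  6 → 13: 5/8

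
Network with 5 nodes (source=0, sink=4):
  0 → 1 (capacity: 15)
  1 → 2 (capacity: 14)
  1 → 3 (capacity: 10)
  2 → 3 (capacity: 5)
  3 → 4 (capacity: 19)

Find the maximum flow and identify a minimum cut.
Max flow = 15, Min cut edges: (1,3), (2,3)

Maximum flow: 15
Minimum cut: (1,3), (2,3)
Partition: S = [0, 1, 2], T = [3, 4]

Max-flow min-cut theorem verified: both equal 15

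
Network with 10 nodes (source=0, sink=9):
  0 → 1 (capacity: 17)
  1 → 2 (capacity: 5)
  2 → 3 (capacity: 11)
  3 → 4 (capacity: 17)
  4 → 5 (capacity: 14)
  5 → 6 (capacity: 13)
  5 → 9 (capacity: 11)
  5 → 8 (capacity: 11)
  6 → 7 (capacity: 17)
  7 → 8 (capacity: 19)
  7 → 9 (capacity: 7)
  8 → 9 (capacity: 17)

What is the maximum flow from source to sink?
Maximum flow = 5

Max flow: 5

Flow assignment:
  0 → 1: 5/17
  1 → 2: 5/5
  2 → 3: 5/11
  3 → 4: 5/17
  4 → 5: 5/14
  5 → 9: 5/11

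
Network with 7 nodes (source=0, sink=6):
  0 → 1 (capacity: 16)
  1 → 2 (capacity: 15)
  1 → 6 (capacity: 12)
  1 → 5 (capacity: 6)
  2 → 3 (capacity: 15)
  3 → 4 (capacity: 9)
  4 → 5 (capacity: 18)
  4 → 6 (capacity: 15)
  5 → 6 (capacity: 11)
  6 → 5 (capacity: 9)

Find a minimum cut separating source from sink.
Min cut value = 16, edges: (0,1)

Min cut value: 16
Partition: S = [0], T = [1, 2, 3, 4, 5, 6]
Cut edges: (0,1)

By max-flow min-cut theorem, max flow = min cut = 16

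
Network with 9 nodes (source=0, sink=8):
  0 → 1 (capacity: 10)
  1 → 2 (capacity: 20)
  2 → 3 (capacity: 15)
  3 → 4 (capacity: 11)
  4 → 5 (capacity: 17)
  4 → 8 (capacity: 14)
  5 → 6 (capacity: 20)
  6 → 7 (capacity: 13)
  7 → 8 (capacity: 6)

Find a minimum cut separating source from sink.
Min cut value = 10, edges: (0,1)

Min cut value: 10
Partition: S = [0], T = [1, 2, 3, 4, 5, 6, 7, 8]
Cut edges: (0,1)

By max-flow min-cut theorem, max flow = min cut = 10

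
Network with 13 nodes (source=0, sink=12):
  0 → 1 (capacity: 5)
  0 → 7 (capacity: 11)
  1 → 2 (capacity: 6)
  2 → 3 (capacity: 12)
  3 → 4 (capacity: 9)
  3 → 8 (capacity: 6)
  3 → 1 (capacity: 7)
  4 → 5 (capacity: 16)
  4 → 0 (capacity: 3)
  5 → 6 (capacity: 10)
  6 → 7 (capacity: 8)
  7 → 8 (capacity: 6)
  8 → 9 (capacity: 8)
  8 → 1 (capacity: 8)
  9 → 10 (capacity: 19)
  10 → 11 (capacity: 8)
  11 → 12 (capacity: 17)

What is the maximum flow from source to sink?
Maximum flow = 8

Max flow: 8

Flow assignment:
  0 → 1: 2/5
  0 → 7: 6/11
  1 → 2: 5/6
  2 → 3: 5/12
  3 → 8: 2/6
  3 → 1: 3/7
  7 → 8: 6/6
  8 → 9: 8/8
  9 → 10: 8/19
  10 → 11: 8/8
  11 → 12: 8/17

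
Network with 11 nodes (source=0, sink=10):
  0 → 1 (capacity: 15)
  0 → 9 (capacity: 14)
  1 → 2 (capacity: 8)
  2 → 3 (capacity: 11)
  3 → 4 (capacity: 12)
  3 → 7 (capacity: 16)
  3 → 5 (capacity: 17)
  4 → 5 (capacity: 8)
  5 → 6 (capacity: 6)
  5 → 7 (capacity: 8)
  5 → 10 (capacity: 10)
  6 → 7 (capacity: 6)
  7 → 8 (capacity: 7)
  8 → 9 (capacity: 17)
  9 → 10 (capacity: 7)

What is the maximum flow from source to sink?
Maximum flow = 15

Max flow: 15

Flow assignment:
  0 → 1: 8/15
  0 → 9: 7/14
  1 → 2: 8/8
  2 → 3: 8/11
  3 → 5: 8/17
  5 → 10: 8/10
  9 → 10: 7/7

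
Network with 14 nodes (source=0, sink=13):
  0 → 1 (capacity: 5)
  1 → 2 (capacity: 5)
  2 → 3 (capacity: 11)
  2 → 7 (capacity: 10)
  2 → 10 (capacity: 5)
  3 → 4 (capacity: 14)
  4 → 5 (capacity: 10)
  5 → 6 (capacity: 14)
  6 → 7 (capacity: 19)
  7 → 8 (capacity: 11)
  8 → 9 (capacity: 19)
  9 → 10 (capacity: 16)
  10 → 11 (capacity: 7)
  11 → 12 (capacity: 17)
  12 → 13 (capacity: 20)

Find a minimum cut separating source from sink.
Min cut value = 5, edges: (1,2)

Min cut value: 5
Partition: S = [0, 1], T = [2, 3, 4, 5, 6, 7, 8, 9, 10, 11, 12, 13]
Cut edges: (1,2)

By max-flow min-cut theorem, max flow = min cut = 5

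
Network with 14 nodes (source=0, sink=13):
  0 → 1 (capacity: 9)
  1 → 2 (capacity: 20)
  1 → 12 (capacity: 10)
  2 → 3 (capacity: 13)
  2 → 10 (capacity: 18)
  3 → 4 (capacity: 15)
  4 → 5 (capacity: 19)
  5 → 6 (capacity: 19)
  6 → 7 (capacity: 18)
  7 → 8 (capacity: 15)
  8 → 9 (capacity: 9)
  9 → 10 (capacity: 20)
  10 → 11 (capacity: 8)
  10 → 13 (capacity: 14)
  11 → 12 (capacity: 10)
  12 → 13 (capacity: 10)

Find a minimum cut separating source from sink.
Min cut value = 9, edges: (0,1)

Min cut value: 9
Partition: S = [0], T = [1, 2, 3, 4, 5, 6, 7, 8, 9, 10, 11, 12, 13]
Cut edges: (0,1)

By max-flow min-cut theorem, max flow = min cut = 9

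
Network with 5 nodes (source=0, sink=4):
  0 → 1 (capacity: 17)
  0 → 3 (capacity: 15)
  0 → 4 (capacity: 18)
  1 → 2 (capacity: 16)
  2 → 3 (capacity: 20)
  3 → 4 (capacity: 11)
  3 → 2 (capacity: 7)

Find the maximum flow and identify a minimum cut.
Max flow = 29, Min cut edges: (0,4), (3,4)

Maximum flow: 29
Minimum cut: (0,4), (3,4)
Partition: S = [0, 1, 2, 3], T = [4]

Max-flow min-cut theorem verified: both equal 29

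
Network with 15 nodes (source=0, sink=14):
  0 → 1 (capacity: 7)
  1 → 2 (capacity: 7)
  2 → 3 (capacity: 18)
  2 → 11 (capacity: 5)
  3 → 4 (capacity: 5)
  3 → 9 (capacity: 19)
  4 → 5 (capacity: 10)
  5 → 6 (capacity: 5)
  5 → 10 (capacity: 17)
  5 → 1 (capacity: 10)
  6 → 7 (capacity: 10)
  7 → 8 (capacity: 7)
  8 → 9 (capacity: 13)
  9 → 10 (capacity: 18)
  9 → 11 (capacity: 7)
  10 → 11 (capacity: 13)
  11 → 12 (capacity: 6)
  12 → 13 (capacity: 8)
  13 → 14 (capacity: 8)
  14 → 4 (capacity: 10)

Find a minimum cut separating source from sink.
Min cut value = 6, edges: (11,12)

Min cut value: 6
Partition: S = [0, 1, 2, 3, 4, 5, 6, 7, 8, 9, 10, 11], T = [12, 13, 14]
Cut edges: (11,12)

By max-flow min-cut theorem, max flow = min cut = 6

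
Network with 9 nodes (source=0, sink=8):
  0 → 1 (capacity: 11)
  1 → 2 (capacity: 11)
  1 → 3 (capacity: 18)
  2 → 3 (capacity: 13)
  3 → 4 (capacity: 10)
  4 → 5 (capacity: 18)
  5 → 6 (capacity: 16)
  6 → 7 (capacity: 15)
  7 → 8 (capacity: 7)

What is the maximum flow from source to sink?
Maximum flow = 7

Max flow: 7

Flow assignment:
  0 → 1: 7/11
  1 → 3: 7/18
  3 → 4: 7/10
  4 → 5: 7/18
  5 → 6: 7/16
  6 → 7: 7/15
  7 → 8: 7/7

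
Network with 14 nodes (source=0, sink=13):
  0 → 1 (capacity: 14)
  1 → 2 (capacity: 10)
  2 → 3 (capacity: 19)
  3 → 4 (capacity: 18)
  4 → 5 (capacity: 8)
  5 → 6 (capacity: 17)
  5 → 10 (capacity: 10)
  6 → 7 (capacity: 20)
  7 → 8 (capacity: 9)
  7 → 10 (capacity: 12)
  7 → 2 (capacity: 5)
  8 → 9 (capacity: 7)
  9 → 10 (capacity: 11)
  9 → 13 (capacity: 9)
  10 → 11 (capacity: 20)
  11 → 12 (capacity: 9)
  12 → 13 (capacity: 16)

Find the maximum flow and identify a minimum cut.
Max flow = 8, Min cut edges: (4,5)

Maximum flow: 8
Minimum cut: (4,5)
Partition: S = [0, 1, 2, 3, 4], T = [5, 6, 7, 8, 9, 10, 11, 12, 13]

Max-flow min-cut theorem verified: both equal 8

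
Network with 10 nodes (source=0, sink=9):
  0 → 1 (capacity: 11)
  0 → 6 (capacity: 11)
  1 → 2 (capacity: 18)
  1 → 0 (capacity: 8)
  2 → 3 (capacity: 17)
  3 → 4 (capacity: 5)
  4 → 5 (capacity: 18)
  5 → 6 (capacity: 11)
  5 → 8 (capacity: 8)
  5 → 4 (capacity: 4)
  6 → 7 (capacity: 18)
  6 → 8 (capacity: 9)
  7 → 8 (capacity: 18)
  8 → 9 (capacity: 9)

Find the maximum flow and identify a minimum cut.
Max flow = 9, Min cut edges: (8,9)

Maximum flow: 9
Minimum cut: (8,9)
Partition: S = [0, 1, 2, 3, 4, 5, 6, 7, 8], T = [9]

Max-flow min-cut theorem verified: both equal 9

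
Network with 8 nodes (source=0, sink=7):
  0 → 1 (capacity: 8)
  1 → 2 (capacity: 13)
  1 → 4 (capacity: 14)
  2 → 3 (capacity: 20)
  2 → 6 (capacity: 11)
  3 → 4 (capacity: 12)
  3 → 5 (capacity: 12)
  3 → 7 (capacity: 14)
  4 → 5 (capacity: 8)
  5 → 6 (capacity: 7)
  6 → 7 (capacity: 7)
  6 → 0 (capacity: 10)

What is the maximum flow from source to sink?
Maximum flow = 8

Max flow: 8

Flow assignment:
  0 → 1: 8/8
  1 → 2: 8/13
  2 → 3: 8/20
  3 → 7: 8/14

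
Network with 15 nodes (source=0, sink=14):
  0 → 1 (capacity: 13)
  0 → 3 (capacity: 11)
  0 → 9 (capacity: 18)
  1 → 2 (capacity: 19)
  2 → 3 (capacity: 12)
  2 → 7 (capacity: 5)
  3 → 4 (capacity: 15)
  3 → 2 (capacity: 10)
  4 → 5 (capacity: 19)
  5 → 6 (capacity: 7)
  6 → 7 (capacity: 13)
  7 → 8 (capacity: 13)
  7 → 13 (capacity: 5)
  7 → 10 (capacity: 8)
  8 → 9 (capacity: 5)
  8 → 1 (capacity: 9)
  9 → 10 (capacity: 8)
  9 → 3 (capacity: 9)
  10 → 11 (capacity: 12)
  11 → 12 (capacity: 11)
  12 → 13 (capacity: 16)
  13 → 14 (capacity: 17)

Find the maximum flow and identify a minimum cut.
Max flow = 16, Min cut edges: (7,13), (11,12)

Maximum flow: 16
Minimum cut: (7,13), (11,12)
Partition: S = [0, 1, 2, 3, 4, 5, 6, 7, 8, 9, 10, 11], T = [12, 13, 14]

Max-flow min-cut theorem verified: both equal 16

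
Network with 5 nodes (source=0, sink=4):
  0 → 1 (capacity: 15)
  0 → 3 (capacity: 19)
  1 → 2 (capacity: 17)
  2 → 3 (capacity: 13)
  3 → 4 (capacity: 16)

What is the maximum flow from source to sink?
Maximum flow = 16

Max flow: 16

Flow assignment:
  0 → 1: 13/15
  0 → 3: 3/19
  1 → 2: 13/17
  2 → 3: 13/13
  3 → 4: 16/16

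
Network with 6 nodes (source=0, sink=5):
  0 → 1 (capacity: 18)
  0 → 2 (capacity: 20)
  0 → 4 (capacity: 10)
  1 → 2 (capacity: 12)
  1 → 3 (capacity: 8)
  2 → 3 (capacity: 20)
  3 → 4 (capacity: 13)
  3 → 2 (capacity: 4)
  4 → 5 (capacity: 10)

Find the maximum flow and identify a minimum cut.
Max flow = 10, Min cut edges: (4,5)

Maximum flow: 10
Minimum cut: (4,5)
Partition: S = [0, 1, 2, 3, 4], T = [5]

Max-flow min-cut theorem verified: both equal 10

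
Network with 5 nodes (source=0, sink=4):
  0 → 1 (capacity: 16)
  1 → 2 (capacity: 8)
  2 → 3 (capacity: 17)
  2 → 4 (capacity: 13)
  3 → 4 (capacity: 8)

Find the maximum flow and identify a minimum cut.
Max flow = 8, Min cut edges: (1,2)

Maximum flow: 8
Minimum cut: (1,2)
Partition: S = [0, 1], T = [2, 3, 4]

Max-flow min-cut theorem verified: both equal 8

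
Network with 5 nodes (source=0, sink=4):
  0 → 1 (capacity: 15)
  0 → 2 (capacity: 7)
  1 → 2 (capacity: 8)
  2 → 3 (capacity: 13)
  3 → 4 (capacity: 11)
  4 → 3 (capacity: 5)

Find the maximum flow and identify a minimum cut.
Max flow = 11, Min cut edges: (3,4)

Maximum flow: 11
Minimum cut: (3,4)
Partition: S = [0, 1, 2, 3], T = [4]

Max-flow min-cut theorem verified: both equal 11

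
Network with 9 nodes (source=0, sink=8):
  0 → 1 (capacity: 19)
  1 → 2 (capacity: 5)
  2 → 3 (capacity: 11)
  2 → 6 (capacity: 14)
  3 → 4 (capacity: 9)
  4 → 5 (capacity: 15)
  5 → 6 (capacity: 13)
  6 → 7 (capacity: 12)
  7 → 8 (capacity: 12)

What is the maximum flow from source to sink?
Maximum flow = 5

Max flow: 5

Flow assignment:
  0 → 1: 5/19
  1 → 2: 5/5
  2 → 6: 5/14
  6 → 7: 5/12
  7 → 8: 5/12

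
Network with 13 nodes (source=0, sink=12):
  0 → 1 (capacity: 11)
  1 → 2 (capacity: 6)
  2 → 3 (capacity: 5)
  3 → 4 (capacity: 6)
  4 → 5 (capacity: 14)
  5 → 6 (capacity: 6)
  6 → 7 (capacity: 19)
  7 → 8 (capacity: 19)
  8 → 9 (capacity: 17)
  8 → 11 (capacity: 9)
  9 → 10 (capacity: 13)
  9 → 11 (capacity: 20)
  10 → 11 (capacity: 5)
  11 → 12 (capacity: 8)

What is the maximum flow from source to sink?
Maximum flow = 5

Max flow: 5

Flow assignment:
  0 → 1: 5/11
  1 → 2: 5/6
  2 → 3: 5/5
  3 → 4: 5/6
  4 → 5: 5/14
  5 → 6: 5/6
  6 → 7: 5/19
  7 → 8: 5/19
  8 → 11: 5/9
  11 → 12: 5/8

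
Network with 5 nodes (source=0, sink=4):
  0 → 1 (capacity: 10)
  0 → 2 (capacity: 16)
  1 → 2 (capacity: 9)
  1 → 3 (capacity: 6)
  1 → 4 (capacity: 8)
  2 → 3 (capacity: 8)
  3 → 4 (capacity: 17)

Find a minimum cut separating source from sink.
Min cut value = 18, edges: (0,1), (2,3)

Min cut value: 18
Partition: S = [0, 2], T = [1, 3, 4]
Cut edges: (0,1), (2,3)

By max-flow min-cut theorem, max flow = min cut = 18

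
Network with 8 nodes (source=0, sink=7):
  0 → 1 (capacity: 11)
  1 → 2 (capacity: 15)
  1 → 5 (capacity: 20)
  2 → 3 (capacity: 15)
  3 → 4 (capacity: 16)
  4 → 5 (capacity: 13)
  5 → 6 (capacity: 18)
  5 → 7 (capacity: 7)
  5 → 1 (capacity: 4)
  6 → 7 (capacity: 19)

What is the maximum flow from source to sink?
Maximum flow = 11

Max flow: 11

Flow assignment:
  0 → 1: 11/11
  1 → 5: 11/20
  5 → 6: 4/18
  5 → 7: 7/7
  6 → 7: 4/19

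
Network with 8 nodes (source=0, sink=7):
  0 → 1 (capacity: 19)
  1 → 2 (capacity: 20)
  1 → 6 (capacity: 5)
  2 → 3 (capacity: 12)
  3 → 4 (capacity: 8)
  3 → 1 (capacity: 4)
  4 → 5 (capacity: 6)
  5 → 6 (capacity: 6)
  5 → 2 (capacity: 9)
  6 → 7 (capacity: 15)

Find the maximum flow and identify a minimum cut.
Max flow = 11, Min cut edges: (1,6), (5,6)

Maximum flow: 11
Minimum cut: (1,6), (5,6)
Partition: S = [0, 1, 2, 3, 4, 5], T = [6, 7]

Max-flow min-cut theorem verified: both equal 11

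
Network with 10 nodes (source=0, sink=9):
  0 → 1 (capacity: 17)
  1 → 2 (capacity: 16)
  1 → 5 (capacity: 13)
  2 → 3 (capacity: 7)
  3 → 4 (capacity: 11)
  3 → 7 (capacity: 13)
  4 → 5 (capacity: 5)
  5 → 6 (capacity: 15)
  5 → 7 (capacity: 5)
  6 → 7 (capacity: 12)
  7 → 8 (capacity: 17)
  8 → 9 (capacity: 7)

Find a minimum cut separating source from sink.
Min cut value = 7, edges: (8,9)

Min cut value: 7
Partition: S = [0, 1, 2, 3, 4, 5, 6, 7, 8], T = [9]
Cut edges: (8,9)

By max-flow min-cut theorem, max flow = min cut = 7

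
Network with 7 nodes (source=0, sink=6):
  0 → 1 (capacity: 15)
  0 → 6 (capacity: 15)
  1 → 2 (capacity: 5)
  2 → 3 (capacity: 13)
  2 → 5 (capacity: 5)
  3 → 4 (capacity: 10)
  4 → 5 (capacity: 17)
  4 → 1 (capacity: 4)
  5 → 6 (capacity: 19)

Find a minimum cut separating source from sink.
Min cut value = 20, edges: (0,6), (1,2)

Min cut value: 20
Partition: S = [0, 1], T = [2, 3, 4, 5, 6]
Cut edges: (0,6), (1,2)

By max-flow min-cut theorem, max flow = min cut = 20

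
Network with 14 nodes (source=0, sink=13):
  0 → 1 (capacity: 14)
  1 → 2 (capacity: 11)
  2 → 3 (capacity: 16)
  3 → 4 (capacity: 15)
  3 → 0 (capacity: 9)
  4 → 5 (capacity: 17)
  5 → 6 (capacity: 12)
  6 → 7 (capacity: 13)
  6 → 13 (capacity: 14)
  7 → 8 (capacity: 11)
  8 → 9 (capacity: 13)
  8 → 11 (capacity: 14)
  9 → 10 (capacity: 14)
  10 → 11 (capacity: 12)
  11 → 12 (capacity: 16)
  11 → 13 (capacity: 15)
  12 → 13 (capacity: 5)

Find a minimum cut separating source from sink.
Min cut value = 11, edges: (1,2)

Min cut value: 11
Partition: S = [0, 1], T = [2, 3, 4, 5, 6, 7, 8, 9, 10, 11, 12, 13]
Cut edges: (1,2)

By max-flow min-cut theorem, max flow = min cut = 11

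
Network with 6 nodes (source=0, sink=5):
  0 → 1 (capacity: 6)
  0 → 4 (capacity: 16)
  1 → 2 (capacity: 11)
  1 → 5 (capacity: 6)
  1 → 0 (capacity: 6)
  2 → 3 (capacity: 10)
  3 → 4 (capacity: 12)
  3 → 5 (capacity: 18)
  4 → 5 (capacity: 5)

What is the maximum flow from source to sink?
Maximum flow = 11

Max flow: 11

Flow assignment:
  0 → 1: 6/6
  0 → 4: 5/16
  1 → 5: 6/6
  4 → 5: 5/5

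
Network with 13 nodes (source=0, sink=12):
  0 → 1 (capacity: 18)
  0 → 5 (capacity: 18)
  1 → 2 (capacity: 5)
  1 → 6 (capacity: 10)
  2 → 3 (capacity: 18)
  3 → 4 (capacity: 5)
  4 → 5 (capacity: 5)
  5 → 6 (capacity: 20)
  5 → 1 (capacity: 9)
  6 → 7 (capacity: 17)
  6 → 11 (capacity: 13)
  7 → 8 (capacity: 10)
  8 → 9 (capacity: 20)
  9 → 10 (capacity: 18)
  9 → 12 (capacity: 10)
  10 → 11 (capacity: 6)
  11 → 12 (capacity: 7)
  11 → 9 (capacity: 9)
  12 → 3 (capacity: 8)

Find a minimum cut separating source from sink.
Min cut value = 17, edges: (9,12), (11,12)

Min cut value: 17
Partition: S = [0, 1, 2, 3, 4, 5, 6, 7, 8, 9, 10, 11], T = [12]
Cut edges: (9,12), (11,12)

By max-flow min-cut theorem, max flow = min cut = 17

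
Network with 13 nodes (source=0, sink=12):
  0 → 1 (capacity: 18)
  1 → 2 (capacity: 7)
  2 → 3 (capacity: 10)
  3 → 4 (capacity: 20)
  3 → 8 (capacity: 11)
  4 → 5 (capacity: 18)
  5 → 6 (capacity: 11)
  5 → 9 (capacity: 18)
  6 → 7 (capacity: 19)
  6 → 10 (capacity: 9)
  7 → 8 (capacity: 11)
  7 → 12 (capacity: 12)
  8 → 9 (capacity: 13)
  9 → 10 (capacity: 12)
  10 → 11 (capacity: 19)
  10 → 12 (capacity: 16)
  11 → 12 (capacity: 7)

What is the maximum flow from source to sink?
Maximum flow = 7

Max flow: 7

Flow assignment:
  0 → 1: 7/18
  1 → 2: 7/7
  2 → 3: 7/10
  3 → 8: 7/11
  8 → 9: 7/13
  9 → 10: 7/12
  10 → 12: 7/16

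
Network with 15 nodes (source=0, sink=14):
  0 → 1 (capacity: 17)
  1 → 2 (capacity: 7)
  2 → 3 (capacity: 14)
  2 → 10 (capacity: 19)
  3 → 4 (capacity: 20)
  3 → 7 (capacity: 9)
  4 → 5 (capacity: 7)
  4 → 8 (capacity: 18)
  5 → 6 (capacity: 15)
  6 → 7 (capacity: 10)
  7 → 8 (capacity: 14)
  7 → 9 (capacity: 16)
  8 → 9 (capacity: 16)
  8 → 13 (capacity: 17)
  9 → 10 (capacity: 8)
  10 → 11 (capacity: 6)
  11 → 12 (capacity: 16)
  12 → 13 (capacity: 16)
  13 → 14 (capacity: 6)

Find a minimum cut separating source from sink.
Min cut value = 6, edges: (13,14)

Min cut value: 6
Partition: S = [0, 1, 2, 3, 4, 5, 6, 7, 8, 9, 10, 11, 12, 13], T = [14]
Cut edges: (13,14)

By max-flow min-cut theorem, max flow = min cut = 6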